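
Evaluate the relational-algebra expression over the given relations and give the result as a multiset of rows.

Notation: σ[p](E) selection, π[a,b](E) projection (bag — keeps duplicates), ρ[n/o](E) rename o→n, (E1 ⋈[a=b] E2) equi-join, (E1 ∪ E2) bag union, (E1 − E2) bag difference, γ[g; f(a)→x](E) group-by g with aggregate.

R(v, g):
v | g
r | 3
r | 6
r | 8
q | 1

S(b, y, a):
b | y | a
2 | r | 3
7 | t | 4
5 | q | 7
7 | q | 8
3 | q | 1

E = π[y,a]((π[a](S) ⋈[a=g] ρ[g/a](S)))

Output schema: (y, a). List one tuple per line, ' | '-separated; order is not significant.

Per-node cardinality:
  S → 5
  π[a](S) → 5
  S → 5
  ρ[g/a](S) → 5
  (π[a](S) ⋈[a=g] ρ[g/a](S)) → 5
  π[y,a]((π[a](S) ⋈[a=g] ρ[g/a](S))) → 5

== RESULT ==
y | a
q | 1
q | 7
q | 8
r | 3
t | 4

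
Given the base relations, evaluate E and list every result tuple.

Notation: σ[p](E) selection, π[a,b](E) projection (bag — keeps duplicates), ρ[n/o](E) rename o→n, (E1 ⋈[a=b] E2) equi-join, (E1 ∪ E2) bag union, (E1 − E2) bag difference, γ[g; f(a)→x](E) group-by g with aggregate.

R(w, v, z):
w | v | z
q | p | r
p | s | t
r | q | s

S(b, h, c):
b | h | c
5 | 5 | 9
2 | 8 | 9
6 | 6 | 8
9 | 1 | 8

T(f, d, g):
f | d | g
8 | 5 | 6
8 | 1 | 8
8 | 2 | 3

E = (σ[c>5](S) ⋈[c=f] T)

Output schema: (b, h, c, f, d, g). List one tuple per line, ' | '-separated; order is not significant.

Stepwise |·|:
  S → 4
  σ[c>5](S) → 4
  T → 3
  (σ[c>5](S) ⋈[c=f] T) → 6

== RESULT ==
b | h | c | f | d | g
6 | 6 | 8 | 8 | 1 | 8
6 | 6 | 8 | 8 | 2 | 3
6 | 6 | 8 | 8 | 5 | 6
9 | 1 | 8 | 8 | 1 | 8
9 | 1 | 8 | 8 | 2 | 3
9 | 1 | 8 | 8 | 5 | 6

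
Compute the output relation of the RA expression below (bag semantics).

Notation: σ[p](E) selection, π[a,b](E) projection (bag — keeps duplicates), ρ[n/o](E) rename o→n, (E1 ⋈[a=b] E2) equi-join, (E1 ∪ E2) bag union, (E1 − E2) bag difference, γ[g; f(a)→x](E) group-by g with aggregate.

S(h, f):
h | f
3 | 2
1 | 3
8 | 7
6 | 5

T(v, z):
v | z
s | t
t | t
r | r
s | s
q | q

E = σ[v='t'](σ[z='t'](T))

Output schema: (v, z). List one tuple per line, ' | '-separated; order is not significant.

Stepwise |·|:
  T → 5
  σ[z='t'](T) → 2
  σ[v='t'](σ[z='t'](T)) → 1

== RESULT ==
v | z
t | t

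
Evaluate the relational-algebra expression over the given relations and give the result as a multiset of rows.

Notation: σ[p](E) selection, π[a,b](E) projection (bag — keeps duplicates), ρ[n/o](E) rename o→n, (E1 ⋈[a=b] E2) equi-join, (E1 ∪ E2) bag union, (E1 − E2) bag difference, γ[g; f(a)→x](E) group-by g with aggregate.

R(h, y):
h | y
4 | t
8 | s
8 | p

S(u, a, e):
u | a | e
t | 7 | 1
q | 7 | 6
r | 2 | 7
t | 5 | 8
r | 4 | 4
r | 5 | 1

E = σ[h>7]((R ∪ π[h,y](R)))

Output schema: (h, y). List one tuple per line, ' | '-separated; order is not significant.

Stepwise |·|:
  R → 3
  R → 3
  π[h,y](R) → 3
  (R ∪ π[h,y](R)) → 6
  σ[h>7]((R ∪ π[h,y](R))) → 4

== RESULT ==
h | y
8 | p
8 | p
8 | s
8 | s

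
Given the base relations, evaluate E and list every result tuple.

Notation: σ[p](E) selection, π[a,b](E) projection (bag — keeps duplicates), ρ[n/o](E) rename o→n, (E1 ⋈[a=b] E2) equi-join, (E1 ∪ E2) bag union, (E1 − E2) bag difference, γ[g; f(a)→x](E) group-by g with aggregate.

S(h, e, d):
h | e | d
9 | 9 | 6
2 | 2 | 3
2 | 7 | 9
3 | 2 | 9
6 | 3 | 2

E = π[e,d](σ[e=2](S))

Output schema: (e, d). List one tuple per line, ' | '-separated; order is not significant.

Per-node cardinality:
  S → 5
  σ[e=2](S) → 2
  π[e,d](σ[e=2](S)) → 2

== RESULT ==
e | d
2 | 3
2 | 9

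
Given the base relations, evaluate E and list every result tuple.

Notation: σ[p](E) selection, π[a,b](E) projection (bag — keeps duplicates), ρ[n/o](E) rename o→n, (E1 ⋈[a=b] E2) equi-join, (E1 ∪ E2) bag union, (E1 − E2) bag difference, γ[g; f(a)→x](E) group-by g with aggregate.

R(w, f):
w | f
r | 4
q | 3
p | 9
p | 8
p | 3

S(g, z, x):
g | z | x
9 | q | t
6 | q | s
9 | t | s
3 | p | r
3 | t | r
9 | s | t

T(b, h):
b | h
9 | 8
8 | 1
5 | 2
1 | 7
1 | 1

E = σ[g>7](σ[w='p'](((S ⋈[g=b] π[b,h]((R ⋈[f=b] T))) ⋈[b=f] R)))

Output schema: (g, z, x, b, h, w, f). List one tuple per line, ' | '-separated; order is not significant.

Row counts bottom-up:
  S → 6
  R → 5
  T → 5
  (R ⋈[f=b] T) → 2
  π[b,h]((R ⋈[f=b] T)) → 2
  (S ⋈[g=b] π[b,h]((R ⋈[f=b] T))) → 3
  R → 5
  ((S ⋈[g=b] π[b,h]((R ⋈[f=b] T))) ⋈[b=f] R) → 3
  σ[w='p'](((S ⋈[g=b] π[b,h]((R ⋈[f=b] T))) ⋈[b=f] R)) → 3
  σ[g>7](σ[w='p'](((S ⋈[g=b] π[b,h]((R ⋈[f=b] T))) ⋈[b=f] R))) → 3

== RESULT ==
g | z | x | b | h | w | f
9 | q | t | 9 | 8 | p | 9
9 | s | t | 9 | 8 | p | 9
9 | t | s | 9 | 8 | p | 9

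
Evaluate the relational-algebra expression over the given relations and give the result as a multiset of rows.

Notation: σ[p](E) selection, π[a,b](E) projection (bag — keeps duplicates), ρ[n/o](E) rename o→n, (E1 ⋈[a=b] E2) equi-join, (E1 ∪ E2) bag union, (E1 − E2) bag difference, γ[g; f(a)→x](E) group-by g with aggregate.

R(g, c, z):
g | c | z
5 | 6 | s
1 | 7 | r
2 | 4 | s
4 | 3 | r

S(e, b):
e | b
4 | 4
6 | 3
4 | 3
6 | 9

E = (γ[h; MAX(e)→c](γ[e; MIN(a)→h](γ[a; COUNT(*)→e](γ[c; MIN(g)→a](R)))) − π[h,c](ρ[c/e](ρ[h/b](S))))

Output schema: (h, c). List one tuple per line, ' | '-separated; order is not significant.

Stepwise |·|:
  R → 4
  γ[c; MIN(g)→a](R) → 4
  γ[a; COUNT(*)→e](γ[c; MIN(g)→a](R)) → 4
  γ[e; MIN(a)→h](γ[a; COUNT(*)→e](γ[c; MIN(g)→a](R))) → 1
  γ[h; MAX(e)→c](γ[e; MIN(a)→h](γ[a; COUNT(*)→e](γ[c; MIN(g)→a](R)))) → 1
  S → 4
  ρ[h/b](S) → 4
  ρ[c/e](ρ[h/b](S)) → 4
  π[h,c](ρ[c/e](ρ[h/b](S))) → 4
  (γ[h; MAX(e)→c](γ[e; MIN(a)→h](γ[a; COUNT(*)→e](γ[c; MIN(g)→a](R)))) − π[h,c](ρ[c/e](ρ[h/b](S)))) → 1

== RESULT ==
h | c
1 | 1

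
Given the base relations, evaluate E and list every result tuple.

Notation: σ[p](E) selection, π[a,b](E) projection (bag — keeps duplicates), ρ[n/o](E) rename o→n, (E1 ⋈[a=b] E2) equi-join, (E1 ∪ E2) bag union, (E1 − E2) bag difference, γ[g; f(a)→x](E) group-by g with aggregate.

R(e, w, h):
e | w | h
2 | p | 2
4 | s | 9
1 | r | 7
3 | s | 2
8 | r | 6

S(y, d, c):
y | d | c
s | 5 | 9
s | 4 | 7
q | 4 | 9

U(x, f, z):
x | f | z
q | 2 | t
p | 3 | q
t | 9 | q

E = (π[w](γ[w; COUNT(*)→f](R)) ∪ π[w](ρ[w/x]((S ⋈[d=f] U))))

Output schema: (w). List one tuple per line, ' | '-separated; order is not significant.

Stepwise |·|:
  R → 5
  γ[w; COUNT(*)→f](R) → 3
  π[w](γ[w; COUNT(*)→f](R)) → 3
  S → 3
  U → 3
  (S ⋈[d=f] U) → 0
  ρ[w/x]((S ⋈[d=f] U)) → 0
  π[w](ρ[w/x]((S ⋈[d=f] U))) → 0
  (π[w](γ[w; COUNT(*)→f](R)) ∪ π[w](ρ[w/x]((S ⋈[d=f] U)))) → 3

== RESULT ==
w
p
r
s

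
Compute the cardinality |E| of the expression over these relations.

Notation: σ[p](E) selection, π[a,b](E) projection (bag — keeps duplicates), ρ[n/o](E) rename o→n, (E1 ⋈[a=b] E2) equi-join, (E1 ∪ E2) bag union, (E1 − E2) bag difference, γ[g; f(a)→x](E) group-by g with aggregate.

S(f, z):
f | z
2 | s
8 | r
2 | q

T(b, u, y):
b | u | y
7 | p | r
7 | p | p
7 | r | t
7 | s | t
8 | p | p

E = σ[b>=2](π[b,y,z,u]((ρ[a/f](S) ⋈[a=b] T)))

Per-node cardinality:
  S → 3
  ρ[a/f](S) → 3
  T → 5
  (ρ[a/f](S) ⋈[a=b] T) → 1
  π[b,y,z,u]((ρ[a/f](S) ⋈[a=b] T)) → 1
  σ[b>=2](π[b,y,z,u]((ρ[a/f](S) ⋈[a=b] T))) → 1

|E| = 1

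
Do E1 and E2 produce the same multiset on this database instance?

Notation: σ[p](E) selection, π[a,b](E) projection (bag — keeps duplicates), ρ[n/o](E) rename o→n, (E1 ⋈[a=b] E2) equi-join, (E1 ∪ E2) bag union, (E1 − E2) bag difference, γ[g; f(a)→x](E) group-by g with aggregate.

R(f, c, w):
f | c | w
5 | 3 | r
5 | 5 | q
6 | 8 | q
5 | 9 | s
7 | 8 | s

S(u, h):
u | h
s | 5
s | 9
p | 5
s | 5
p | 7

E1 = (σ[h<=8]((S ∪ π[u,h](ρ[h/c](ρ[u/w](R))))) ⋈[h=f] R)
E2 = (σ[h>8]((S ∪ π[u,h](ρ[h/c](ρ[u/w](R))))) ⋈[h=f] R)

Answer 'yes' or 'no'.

E1 subexpression sizes:
  S → 5
  R → 5
  ρ[u/w](R) → 5
  ρ[h/c](ρ[u/w](R)) → 5
  π[u,h](ρ[h/c](ρ[u/w](R))) → 5
  (S ∪ π[u,h](ρ[h/c](ρ[u/w](R)))) → 10
  σ[h<=8]((S ∪ π[u,h](ρ[h/c](ρ[u/w](R))))) → 8
  R → 5
  (σ[h<=8]((S ∪ π[u,h](ρ[h/c](ρ[u/w](R))))) ⋈[h=f] R) → 13
E2 subexpression sizes:
  S → 5
  R → 5
  ρ[u/w](R) → 5
  ρ[h/c](ρ[u/w](R)) → 5
  π[u,h](ρ[h/c](ρ[u/w](R))) → 5
  (S ∪ π[u,h](ρ[h/c](ρ[u/w](R)))) → 10
  σ[h>8]((S ∪ π[u,h](ρ[h/c](ρ[u/w](R))))) → 2
  R → 5
  (σ[h>8]((S ∪ π[u,h](ρ[h/c](ρ[u/w](R))))) ⋈[h=f] R) → 0

E1 result:
u | h | f | c | w
p | 5 | 5 | 3 | r
p | 5 | 5 | 5 | q
p | 5 | 5 | 9 | s
p | 7 | 7 | 8 | s
q | 5 | 5 | 3 | r
q | 5 | 5 | 5 | q
q | 5 | 5 | 9 | s
s | 5 | 5 | 3 | r
s | 5 | 5 | 3 | r
s | 5 | 5 | 5 | q
s | 5 | 5 | 5 | q
s | 5 | 5 | 9 | s
s | 5 | 5 | 9 | s
E2 result:
u | h | f | c | w
(0 rows)
Witness: ('q', 5, 5, 5, 'q') appears 1× in E1 but 0× in E2.

no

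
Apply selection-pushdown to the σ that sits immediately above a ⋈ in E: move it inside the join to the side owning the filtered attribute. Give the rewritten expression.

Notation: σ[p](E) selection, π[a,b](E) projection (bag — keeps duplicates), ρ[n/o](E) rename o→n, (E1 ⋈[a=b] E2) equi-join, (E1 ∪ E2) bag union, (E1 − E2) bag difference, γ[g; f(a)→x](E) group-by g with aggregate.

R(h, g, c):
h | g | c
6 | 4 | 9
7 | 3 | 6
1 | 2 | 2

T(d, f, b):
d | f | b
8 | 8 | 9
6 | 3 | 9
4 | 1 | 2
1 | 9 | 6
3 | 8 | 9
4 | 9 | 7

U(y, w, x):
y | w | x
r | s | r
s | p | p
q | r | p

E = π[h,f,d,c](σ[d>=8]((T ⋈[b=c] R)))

σ filters on d, owned by the left side.
E' = π[h,f,d,c]((σ[d>=8](T) ⋈[b=c] R))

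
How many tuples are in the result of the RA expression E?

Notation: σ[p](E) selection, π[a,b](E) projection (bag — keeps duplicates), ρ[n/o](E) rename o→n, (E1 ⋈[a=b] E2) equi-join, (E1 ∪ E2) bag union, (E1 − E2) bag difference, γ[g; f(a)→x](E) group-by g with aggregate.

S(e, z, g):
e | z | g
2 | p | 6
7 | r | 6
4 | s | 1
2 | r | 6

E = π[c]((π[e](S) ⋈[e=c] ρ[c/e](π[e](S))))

Per-node cardinality:
  S → 4
  π[e](S) → 4
  S → 4
  π[e](S) → 4
  ρ[c/e](π[e](S)) → 4
  (π[e](S) ⋈[e=c] ρ[c/e](π[e](S))) → 6
  π[c]((π[e](S) ⋈[e=c] ρ[c/e](π[e](S)))) → 6

|E| = 6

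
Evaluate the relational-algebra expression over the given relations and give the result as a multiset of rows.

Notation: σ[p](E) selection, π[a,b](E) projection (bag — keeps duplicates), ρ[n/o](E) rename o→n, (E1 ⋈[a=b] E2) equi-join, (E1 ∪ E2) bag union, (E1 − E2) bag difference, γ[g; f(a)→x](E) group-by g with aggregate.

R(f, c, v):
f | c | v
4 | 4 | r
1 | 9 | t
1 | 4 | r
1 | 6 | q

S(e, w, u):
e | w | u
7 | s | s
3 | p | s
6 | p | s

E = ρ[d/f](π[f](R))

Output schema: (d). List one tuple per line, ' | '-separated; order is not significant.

Subexpression sizes:
  R → 4
  π[f](R) → 4
  ρ[d/f](π[f](R)) → 4

== RESULT ==
d
1
1
1
4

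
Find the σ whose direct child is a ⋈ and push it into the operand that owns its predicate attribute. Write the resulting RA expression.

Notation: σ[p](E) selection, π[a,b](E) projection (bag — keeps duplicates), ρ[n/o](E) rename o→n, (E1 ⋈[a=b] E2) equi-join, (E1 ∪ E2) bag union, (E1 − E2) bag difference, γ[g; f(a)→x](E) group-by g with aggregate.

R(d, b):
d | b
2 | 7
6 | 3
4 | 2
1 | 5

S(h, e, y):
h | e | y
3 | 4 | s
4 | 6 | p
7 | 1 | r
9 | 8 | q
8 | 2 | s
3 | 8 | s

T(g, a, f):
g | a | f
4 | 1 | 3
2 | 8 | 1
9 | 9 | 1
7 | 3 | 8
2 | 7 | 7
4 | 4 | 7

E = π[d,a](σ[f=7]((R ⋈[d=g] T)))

σ filters on f, owned by the right side.
E' = π[d,a]((R ⋈[d=g] σ[f=7](T)))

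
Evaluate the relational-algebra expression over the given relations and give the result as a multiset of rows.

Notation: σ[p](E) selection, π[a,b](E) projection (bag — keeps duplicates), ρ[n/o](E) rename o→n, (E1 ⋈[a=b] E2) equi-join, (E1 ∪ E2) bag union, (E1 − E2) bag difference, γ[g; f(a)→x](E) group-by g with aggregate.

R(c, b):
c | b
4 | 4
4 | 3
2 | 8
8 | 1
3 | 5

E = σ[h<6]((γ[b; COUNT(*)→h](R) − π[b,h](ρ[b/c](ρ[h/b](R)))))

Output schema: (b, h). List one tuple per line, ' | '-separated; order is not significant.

Row counts bottom-up:
  R → 5
  γ[b; COUNT(*)→h](R) → 5
  R → 5
  ρ[h/b](R) → 5
  ρ[b/c](ρ[h/b](R)) → 5
  π[b,h](ρ[b/c](ρ[h/b](R))) → 5
  (γ[b; COUNT(*)→h](R) − π[b,h](ρ[b/c](ρ[h/b](R)))) → 4
  σ[h<6]((γ[b; COUNT(*)→h](R) − π[b,h](ρ[b/c](ρ[h/b](R))))) → 4

== RESULT ==
b | h
1 | 1
3 | 1
4 | 1
5 | 1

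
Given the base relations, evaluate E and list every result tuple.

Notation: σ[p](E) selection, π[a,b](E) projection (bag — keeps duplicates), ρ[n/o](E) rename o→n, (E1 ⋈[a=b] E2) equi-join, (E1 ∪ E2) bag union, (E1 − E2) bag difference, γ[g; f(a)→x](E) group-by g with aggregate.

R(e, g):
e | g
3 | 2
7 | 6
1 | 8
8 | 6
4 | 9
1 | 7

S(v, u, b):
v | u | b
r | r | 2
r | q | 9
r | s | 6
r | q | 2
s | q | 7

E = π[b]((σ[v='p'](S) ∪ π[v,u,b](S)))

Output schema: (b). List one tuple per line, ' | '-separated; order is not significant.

Subexpression sizes:
  S → 5
  σ[v='p'](S) → 0
  S → 5
  π[v,u,b](S) → 5
  (σ[v='p'](S) ∪ π[v,u,b](S)) → 5
  π[b]((σ[v='p'](S) ∪ π[v,u,b](S))) → 5

== RESULT ==
b
2
2
6
7
9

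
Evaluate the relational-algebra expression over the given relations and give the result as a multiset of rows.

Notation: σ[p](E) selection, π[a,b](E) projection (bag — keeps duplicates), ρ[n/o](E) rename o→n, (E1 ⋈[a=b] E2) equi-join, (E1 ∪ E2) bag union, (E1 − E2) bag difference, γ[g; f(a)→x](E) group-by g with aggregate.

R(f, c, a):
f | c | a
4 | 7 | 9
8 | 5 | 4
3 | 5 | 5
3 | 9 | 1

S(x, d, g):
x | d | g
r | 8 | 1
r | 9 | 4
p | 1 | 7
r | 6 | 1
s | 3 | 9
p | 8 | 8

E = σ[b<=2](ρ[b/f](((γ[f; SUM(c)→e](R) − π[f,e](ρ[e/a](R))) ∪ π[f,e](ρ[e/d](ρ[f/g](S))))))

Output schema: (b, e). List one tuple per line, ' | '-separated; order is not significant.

Stepwise |·|:
  R → 4
  γ[f; SUM(c)→e](R) → 3
  R → 4
  ρ[e/a](R) → 4
  π[f,e](ρ[e/a](R)) → 4
  (γ[f; SUM(c)→e](R) − π[f,e](ρ[e/a](R))) → 3
  S → 6
  ρ[f/g](S) → 6
  ρ[e/d](ρ[f/g](S)) → 6
  π[f,e](ρ[e/d](ρ[f/g](S))) → 6
  ((γ[f; SUM(c)→e](R) − π[f,e](ρ[e/a](R))) ∪ π[f,e](ρ[e/d](ρ[f/g](S)))) → 9
  ρ[b/f](((γ[f; SUM(c)→e](R) − π[f,e](ρ[e/a](R))) ∪ π[f,e](ρ[e/d](ρ[f/g](S))))) → 9
  σ[b<=2](ρ[b/f](((γ[f; SUM(c)→e](R) − π[f,e](ρ[e/a](R))) ∪ π[f,e](ρ[e/d](ρ[f/g](S)))))) → 2

== RESULT ==
b | e
1 | 6
1 | 8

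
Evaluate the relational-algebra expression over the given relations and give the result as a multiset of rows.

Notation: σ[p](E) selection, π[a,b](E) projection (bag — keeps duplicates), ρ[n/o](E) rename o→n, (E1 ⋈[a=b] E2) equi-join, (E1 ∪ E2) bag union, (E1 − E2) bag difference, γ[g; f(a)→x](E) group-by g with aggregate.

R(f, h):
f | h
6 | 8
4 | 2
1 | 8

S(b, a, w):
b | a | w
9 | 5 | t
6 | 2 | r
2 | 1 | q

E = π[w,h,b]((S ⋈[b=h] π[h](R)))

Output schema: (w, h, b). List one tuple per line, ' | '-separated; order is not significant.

Row counts bottom-up:
  S → 3
  R → 3
  π[h](R) → 3
  (S ⋈[b=h] π[h](R)) → 1
  π[w,h,b]((S ⋈[b=h] π[h](R))) → 1

== RESULT ==
w | h | b
q | 2 | 2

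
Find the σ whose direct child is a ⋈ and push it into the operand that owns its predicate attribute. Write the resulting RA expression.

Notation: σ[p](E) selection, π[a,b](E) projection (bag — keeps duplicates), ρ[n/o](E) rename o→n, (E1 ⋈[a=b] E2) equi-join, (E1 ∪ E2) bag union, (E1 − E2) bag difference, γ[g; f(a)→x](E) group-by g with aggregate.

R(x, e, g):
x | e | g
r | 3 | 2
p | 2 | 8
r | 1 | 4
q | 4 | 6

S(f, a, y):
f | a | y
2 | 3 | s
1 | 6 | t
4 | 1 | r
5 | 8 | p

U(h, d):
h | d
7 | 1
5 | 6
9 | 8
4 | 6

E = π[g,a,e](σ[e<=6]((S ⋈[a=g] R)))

σ filters on e, owned by the right side.
E' = π[g,a,e]((S ⋈[a=g] σ[e<=6](R)))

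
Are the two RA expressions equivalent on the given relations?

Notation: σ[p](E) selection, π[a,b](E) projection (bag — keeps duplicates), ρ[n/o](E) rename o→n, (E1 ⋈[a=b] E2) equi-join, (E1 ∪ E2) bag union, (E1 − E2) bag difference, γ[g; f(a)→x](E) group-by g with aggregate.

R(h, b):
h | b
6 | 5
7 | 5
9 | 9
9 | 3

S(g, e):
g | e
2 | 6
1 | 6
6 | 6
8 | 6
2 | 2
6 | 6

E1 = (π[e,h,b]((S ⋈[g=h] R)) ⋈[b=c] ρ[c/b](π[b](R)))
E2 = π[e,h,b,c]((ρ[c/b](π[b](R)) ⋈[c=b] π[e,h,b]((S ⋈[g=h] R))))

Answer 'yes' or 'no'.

E1 per-node cardinality:
  S → 6
  R → 4
  (S ⋈[g=h] R) → 2
  π[e,h,b]((S ⋈[g=h] R)) → 2
  R → 4
  π[b](R) → 4
  ρ[c/b](π[b](R)) → 4
  (π[e,h,b]((S ⋈[g=h] R)) ⋈[b=c] ρ[c/b](π[b](R))) → 4
E2 per-node cardinality:
  R → 4
  π[b](R) → 4
  ρ[c/b](π[b](R)) → 4
  S → 6
  R → 4
  (S ⋈[g=h] R) → 2
  π[e,h,b]((S ⋈[g=h] R)) → 2
  (ρ[c/b](π[b](R)) ⋈[c=b] π[e,h,b]((S ⋈[g=h] R))) → 4
  π[e,h,b,c]((ρ[c/b](π[b](R)) ⋈[c=b] π[e,h,b]((S ⋈[g=h] R)))) → 4

E1 and E2 produce the same multiset:
e | h | b | c
6 | 6 | 5 | 5
6 | 6 | 5 | 5
6 | 6 | 5 | 5
6 | 6 | 5 | 5

yes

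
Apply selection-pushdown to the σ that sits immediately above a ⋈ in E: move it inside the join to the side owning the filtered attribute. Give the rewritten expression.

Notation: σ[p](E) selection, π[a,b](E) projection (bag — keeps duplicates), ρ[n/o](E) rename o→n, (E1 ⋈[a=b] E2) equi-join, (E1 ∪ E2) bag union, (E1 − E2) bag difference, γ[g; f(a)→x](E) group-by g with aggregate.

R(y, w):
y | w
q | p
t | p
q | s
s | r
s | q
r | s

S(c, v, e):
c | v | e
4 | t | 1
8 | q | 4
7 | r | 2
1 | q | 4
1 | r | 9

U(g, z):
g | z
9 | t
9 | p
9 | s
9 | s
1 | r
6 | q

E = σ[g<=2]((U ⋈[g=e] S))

σ filters on g, owned by the left side.
E' = (σ[g<=2](U) ⋈[g=e] S)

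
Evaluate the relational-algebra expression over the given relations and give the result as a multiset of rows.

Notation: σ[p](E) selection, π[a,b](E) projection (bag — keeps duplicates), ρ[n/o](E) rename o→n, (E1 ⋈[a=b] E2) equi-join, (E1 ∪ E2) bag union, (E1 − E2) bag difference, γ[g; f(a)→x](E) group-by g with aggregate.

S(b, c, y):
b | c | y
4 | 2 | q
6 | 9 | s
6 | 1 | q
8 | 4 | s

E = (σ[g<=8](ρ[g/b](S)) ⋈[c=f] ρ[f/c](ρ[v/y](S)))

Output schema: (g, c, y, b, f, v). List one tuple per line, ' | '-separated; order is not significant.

Subexpression sizes:
  S → 4
  ρ[g/b](S) → 4
  σ[g<=8](ρ[g/b](S)) → 4
  S → 4
  ρ[v/y](S) → 4
  ρ[f/c](ρ[v/y](S)) → 4
  (σ[g<=8](ρ[g/b](S)) ⋈[c=f] ρ[f/c](ρ[v/y](S))) → 4

== RESULT ==
g | c | y | b | f | v
4 | 2 | q | 4 | 2 | q
6 | 1 | q | 6 | 1 | q
6 | 9 | s | 6 | 9 | s
8 | 4 | s | 8 | 4 | s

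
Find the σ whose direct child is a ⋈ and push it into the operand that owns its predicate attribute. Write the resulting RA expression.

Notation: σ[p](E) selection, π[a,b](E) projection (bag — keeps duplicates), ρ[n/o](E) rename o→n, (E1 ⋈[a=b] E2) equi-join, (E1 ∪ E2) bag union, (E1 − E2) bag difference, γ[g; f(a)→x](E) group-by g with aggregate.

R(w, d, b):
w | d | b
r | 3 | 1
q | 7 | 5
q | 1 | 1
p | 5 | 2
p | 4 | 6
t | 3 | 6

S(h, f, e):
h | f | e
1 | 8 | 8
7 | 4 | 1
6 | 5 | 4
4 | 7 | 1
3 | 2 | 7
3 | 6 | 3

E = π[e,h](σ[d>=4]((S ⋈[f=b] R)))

σ filters on d, owned by the right side.
E' = π[e,h]((S ⋈[f=b] σ[d>=4](R)))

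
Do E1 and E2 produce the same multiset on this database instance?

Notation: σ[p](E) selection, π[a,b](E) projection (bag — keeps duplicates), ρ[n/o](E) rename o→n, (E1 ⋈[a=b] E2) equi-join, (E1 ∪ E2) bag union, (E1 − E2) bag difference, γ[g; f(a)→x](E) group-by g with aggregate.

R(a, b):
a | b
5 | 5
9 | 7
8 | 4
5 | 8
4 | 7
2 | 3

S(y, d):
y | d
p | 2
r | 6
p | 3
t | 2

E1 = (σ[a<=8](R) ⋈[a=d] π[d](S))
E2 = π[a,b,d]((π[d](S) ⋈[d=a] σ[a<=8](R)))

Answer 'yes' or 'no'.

E1 per-node cardinality:
  R → 6
  σ[a<=8](R) → 5
  S → 4
  π[d](S) → 4
  (σ[a<=8](R) ⋈[a=d] π[d](S)) → 2
E2 per-node cardinality:
  S → 4
  π[d](S) → 4
  R → 6
  σ[a<=8](R) → 5
  (π[d](S) ⋈[d=a] σ[a<=8](R)) → 2
  π[a,b,d]((π[d](S) ⋈[d=a] σ[a<=8](R))) → 2

E1 and E2 produce the same multiset:
a | b | d
2 | 3 | 2
2 | 3 | 2

yes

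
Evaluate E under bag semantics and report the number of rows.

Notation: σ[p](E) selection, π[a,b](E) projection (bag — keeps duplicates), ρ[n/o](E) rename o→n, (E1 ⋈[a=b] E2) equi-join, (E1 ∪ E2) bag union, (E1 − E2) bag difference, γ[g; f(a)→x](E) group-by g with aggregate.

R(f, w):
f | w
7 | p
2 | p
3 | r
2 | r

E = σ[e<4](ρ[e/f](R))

Stepwise |·|:
  R → 4
  ρ[e/f](R) → 4
  σ[e<4](ρ[e/f](R)) → 3

|E| = 3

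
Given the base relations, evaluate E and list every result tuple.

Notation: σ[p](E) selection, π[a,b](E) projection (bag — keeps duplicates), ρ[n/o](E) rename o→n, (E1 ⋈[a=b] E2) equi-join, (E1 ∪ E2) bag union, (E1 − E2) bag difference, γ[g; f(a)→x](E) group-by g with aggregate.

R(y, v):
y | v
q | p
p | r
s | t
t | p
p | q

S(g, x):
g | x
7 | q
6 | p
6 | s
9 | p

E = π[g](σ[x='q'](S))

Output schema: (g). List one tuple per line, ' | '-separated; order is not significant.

Per-node cardinality:
  S → 4
  σ[x='q'](S) → 1
  π[g](σ[x='q'](S)) → 1

== RESULT ==
g
7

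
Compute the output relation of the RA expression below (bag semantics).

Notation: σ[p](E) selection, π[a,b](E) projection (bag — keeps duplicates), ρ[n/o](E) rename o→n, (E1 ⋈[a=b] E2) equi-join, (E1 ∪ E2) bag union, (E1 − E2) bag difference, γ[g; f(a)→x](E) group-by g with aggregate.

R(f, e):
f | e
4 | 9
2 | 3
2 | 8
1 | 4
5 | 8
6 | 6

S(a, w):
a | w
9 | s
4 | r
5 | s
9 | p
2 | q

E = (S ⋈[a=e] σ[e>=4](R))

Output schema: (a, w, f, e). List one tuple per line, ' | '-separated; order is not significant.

Per-node cardinality:
  S → 5
  R → 6
  σ[e>=4](R) → 5
  (S ⋈[a=e] σ[e>=4](R)) → 3

== RESULT ==
a | w | f | e
4 | r | 1 | 4
9 | p | 4 | 9
9 | s | 4 | 9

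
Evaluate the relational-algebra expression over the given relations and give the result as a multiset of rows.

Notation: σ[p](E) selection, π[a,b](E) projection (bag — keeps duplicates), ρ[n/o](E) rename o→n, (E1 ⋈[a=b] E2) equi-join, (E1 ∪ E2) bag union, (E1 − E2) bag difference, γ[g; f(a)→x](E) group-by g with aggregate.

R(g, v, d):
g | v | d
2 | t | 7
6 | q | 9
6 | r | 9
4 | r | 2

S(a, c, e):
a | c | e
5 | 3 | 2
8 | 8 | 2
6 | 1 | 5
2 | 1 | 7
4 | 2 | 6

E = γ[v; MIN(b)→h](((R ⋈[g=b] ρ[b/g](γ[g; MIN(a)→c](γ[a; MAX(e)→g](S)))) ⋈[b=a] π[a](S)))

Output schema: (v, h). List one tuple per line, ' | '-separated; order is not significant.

Per-node cardinality:
  R → 4
  S → 5
  γ[a; MAX(e)→g](S) → 5
  γ[g; MIN(a)→c](γ[a; MAX(e)→g](S)) → 4
  ρ[b/g](γ[g; MIN(a)→c](γ[a; MAX(e)→g](S))) → 4
  (R ⋈[g=b] ρ[b/g](γ[g; MIN(a)→c](γ[a; MAX(e)→g](S)))) → 3
  S → 5
  π[a](S) → 5
  ((R ⋈[g=b] ρ[b/g](γ[g; MIN(a)→c](γ[a; MAX(e)→g](S)))) ⋈[b=a] π[a](S)) → 3
  γ[v; MIN(b)→h](((R ⋈[g=b] ρ[b/g](γ[g; MIN(a)→c](γ[a; MAX(e)→g](S)))) ⋈[b=a] π[a](S))) → 3

== RESULT ==
v | h
q | 6
r | 6
t | 2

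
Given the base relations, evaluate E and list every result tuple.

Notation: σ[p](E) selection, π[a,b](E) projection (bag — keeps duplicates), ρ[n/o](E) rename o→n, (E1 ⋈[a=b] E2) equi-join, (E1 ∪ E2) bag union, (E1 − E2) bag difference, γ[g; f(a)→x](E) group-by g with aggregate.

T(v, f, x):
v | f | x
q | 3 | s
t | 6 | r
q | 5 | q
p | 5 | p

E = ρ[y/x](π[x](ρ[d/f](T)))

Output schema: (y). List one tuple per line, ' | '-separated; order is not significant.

Row counts bottom-up:
  T → 4
  ρ[d/f](T) → 4
  π[x](ρ[d/f](T)) → 4
  ρ[y/x](π[x](ρ[d/f](T))) → 4

== RESULT ==
y
p
q
r
s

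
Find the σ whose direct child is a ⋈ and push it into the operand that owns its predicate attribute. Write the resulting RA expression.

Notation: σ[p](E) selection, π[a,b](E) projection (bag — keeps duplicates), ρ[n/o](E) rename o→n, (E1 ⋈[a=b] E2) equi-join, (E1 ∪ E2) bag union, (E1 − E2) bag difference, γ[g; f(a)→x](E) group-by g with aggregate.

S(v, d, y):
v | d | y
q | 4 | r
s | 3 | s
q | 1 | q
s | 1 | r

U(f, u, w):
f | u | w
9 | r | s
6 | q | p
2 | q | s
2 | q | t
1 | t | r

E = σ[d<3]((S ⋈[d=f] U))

σ filters on d, owned by the left side.
E' = (σ[d<3](S) ⋈[d=f] U)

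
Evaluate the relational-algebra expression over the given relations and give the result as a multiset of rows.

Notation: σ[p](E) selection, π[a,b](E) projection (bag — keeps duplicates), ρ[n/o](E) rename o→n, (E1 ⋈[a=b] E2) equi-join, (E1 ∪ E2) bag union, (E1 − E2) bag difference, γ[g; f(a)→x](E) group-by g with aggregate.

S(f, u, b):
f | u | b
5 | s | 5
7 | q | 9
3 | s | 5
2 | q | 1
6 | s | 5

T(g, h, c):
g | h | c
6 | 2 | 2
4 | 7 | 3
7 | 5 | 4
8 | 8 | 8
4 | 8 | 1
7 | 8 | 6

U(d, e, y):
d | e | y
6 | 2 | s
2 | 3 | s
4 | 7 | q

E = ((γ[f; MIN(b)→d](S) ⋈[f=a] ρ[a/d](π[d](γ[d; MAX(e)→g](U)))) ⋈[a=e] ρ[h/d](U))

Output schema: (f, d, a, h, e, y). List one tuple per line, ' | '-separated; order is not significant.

Per-node cardinality:
  S → 5
  γ[f; MIN(b)→d](S) → 5
  U → 3
  γ[d; MAX(e)→g](U) → 3
  π[d](γ[d; MAX(e)→g](U)) → 3
  ρ[a/d](π[d](γ[d; MAX(e)→g](U))) → 3
  (γ[f; MIN(b)→d](S) ⋈[f=a] ρ[a/d](π[d](γ[d; MAX(e)→g](U)))) → 2
  U → 3
  ρ[h/d](U) → 3
  ((γ[f; MIN(b)→d](S) ⋈[f=a] ρ[a/d](π[d](γ[d; MAX(e)→g](U)))) ⋈[a=e] ρ[h/d](U)) → 1

== RESULT ==
f | d | a | h | e | y
2 | 1 | 2 | 6 | 2 | s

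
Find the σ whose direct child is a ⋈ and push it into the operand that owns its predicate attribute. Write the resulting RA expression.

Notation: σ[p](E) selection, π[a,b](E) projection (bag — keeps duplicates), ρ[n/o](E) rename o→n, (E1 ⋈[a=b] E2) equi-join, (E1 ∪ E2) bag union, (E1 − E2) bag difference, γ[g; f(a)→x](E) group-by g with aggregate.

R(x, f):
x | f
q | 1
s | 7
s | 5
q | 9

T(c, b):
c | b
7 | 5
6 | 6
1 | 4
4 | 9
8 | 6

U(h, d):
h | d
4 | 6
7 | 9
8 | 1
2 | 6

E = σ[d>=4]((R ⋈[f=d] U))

σ filters on d, owned by the right side.
E' = (R ⋈[f=d] σ[d>=4](U))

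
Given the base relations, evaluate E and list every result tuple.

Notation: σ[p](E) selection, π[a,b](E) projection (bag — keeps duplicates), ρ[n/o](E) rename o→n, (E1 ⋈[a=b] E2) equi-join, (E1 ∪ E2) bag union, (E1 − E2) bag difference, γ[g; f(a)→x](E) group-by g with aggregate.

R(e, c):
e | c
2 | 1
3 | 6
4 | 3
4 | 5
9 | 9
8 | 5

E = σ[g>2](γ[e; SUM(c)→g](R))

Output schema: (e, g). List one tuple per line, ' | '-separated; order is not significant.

Stepwise |·|:
  R → 6
  γ[e; SUM(c)→g](R) → 5
  σ[g>2](γ[e; SUM(c)→g](R)) → 4

== RESULT ==
e | g
3 | 6
4 | 8
8 | 5
9 | 9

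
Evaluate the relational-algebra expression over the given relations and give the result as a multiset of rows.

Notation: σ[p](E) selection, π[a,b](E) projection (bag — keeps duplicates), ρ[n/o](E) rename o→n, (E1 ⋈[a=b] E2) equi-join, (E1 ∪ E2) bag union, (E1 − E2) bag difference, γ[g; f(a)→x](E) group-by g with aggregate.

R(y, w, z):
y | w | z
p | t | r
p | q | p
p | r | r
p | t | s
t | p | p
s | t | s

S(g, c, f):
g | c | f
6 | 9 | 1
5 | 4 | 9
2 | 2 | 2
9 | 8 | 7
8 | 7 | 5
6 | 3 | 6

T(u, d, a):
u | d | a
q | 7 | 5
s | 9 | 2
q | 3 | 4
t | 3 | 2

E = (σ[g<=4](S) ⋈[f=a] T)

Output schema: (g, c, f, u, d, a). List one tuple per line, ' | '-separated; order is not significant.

Row counts bottom-up:
  S → 6
  σ[g<=4](S) → 1
  T → 4
  (σ[g<=4](S) ⋈[f=a] T) → 2

== RESULT ==
g | c | f | u | d | a
2 | 2 | 2 | s | 9 | 2
2 | 2 | 2 | t | 3 | 2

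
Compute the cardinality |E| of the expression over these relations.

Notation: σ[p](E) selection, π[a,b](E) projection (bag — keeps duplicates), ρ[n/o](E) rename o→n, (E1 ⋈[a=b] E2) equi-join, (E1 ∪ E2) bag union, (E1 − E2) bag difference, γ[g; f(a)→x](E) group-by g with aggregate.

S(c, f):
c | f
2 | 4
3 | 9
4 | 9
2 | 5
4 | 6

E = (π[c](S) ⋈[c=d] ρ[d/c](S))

Subexpression sizes:
  S → 5
  π[c](S) → 5
  S → 5
  ρ[d/c](S) → 5
  (π[c](S) ⋈[c=d] ρ[d/c](S)) → 9

|E| = 9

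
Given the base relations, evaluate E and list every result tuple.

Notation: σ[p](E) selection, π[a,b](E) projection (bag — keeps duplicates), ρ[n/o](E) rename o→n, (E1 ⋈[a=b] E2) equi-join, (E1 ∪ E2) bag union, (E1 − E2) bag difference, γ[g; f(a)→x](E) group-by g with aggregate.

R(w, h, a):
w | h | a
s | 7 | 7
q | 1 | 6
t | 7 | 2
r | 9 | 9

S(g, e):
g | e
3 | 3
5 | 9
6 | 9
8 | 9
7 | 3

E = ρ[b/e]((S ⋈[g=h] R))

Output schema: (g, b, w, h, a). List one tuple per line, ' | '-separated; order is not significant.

Row counts bottom-up:
  S → 5
  R → 4
  (S ⋈[g=h] R) → 2
  ρ[b/e]((S ⋈[g=h] R)) → 2

== RESULT ==
g | b | w | h | a
7 | 3 | s | 7 | 7
7 | 3 | t | 7 | 2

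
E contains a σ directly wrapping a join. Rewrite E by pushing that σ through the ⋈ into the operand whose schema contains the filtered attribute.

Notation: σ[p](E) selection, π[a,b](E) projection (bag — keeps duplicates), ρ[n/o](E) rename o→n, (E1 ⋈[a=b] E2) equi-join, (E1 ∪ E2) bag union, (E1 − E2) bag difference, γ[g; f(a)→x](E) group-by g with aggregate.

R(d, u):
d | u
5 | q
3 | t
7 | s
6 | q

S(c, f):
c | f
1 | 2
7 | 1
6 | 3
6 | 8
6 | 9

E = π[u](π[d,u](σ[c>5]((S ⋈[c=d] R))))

σ filters on c, owned by the left side.
E' = π[u](π[d,u]((σ[c>5](S) ⋈[c=d] R)))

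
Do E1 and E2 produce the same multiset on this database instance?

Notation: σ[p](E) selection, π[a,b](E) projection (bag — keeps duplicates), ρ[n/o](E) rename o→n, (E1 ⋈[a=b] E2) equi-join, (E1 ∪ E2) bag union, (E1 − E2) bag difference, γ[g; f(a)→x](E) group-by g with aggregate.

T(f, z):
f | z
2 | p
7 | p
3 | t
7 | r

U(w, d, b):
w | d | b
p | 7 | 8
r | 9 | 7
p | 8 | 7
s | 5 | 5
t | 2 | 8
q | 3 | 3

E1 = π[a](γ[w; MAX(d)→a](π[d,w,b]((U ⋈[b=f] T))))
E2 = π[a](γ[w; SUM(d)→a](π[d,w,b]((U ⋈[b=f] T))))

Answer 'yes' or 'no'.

E1 subexpression sizes:
  U → 6
  T → 4
  (U ⋈[b=f] T) → 5
  π[d,w,b]((U ⋈[b=f] T)) → 5
  γ[w; MAX(d)→a](π[d,w,b]((U ⋈[b=f] T))) → 3
  π[a](γ[w; MAX(d)→a](π[d,w,b]((U ⋈[b=f] T)))) → 3
E2 subexpression sizes:
  U → 6
  T → 4
  (U ⋈[b=f] T) → 5
  π[d,w,b]((U ⋈[b=f] T)) → 5
  γ[w; SUM(d)→a](π[d,w,b]((U ⋈[b=f] T))) → 3
  π[a](γ[w; SUM(d)→a](π[d,w,b]((U ⋈[b=f] T)))) → 3

E1 result:
a
3
8
9
E2 result:
a
3
16
18
Witness: (18,) appears 0× in E1 but 1× in E2.

no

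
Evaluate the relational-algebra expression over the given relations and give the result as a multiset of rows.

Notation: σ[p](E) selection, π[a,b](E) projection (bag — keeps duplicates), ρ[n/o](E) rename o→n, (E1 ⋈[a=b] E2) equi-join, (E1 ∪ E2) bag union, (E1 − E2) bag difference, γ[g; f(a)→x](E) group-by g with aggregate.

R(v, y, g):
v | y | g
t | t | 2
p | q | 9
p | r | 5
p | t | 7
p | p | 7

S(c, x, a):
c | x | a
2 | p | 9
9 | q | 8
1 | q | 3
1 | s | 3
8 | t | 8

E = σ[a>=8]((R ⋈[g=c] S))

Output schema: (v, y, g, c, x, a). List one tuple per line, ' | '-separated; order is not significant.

Per-node cardinality:
  R → 5
  S → 5
  (R ⋈[g=c] S) → 2
  σ[a>=8]((R ⋈[g=c] S)) → 2

== RESULT ==
v | y | g | c | x | a
p | q | 9 | 9 | q | 8
t | t | 2 | 2 | p | 9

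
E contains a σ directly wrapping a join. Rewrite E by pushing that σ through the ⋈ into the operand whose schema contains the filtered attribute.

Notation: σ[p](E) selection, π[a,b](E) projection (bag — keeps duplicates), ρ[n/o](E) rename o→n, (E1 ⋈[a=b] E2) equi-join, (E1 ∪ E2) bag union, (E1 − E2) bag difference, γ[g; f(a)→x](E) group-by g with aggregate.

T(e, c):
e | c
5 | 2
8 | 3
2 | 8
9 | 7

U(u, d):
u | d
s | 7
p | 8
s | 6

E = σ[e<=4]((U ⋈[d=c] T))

σ filters on e, owned by the right side.
E' = (U ⋈[d=c] σ[e<=4](T))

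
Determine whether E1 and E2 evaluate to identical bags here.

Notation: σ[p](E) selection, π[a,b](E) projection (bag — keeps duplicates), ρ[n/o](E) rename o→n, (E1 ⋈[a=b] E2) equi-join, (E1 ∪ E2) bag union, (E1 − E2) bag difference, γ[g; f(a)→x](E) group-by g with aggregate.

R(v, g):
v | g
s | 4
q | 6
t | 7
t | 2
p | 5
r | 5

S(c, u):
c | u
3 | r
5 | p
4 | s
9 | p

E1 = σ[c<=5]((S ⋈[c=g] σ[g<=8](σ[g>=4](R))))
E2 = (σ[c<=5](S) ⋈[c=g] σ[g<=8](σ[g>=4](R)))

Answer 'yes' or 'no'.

E1 stepwise |·|:
  S → 4
  R → 6
  σ[g>=4](R) → 5
  σ[g<=8](σ[g>=4](R)) → 5
  (S ⋈[c=g] σ[g<=8](σ[g>=4](R))) → 3
  σ[c<=5]((S ⋈[c=g] σ[g<=8](σ[g>=4](R)))) → 3
E2 stepwise |·|:
  S → 4
  σ[c<=5](S) → 3
  R → 6
  σ[g>=4](R) → 5
  σ[g<=8](σ[g>=4](R)) → 5
  (σ[c<=5](S) ⋈[c=g] σ[g<=8](σ[g>=4](R))) → 3

E1 and E2 produce the same multiset:
c | u | v | g
4 | s | s | 4
5 | p | p | 5
5 | p | r | 5

yes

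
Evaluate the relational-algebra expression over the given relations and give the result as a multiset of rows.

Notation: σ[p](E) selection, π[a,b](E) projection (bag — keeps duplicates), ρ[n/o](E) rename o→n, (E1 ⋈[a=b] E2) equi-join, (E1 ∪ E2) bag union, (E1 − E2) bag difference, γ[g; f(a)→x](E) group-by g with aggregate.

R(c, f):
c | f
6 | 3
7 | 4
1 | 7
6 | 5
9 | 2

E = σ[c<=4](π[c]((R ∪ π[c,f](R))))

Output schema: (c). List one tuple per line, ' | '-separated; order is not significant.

Stepwise |·|:
  R → 5
  R → 5
  π[c,f](R) → 5
  (R ∪ π[c,f](R)) → 10
  π[c]((R ∪ π[c,f](R))) → 10
  σ[c<=4](π[c]((R ∪ π[c,f](R)))) → 2

== RESULT ==
c
1
1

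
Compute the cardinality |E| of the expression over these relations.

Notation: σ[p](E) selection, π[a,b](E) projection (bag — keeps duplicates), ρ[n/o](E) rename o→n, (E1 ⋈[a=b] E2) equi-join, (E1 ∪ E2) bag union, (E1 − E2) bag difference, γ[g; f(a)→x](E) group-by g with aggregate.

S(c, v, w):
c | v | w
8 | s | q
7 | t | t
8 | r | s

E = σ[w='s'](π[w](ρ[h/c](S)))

Per-node cardinality:
  S → 3
  ρ[h/c](S) → 3
  π[w](ρ[h/c](S)) → 3
  σ[w='s'](π[w](ρ[h/c](S))) → 1

|E| = 1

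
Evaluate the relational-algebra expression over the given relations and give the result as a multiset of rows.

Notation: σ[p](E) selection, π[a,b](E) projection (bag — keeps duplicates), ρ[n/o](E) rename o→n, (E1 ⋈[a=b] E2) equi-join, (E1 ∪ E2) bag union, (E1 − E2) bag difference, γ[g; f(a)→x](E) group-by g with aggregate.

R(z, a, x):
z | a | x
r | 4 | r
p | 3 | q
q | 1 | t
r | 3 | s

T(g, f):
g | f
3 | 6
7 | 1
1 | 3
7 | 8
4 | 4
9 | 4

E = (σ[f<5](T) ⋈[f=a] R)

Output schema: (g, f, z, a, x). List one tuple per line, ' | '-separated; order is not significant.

Row counts bottom-up:
  T → 6
  σ[f<5](T) → 4
  R → 4
  (σ[f<5](T) ⋈[f=a] R) → 5

== RESULT ==
g | f | z | a | x
1 | 3 | p | 3 | q
1 | 3 | r | 3 | s
4 | 4 | r | 4 | r
7 | 1 | q | 1 | t
9 | 4 | r | 4 | r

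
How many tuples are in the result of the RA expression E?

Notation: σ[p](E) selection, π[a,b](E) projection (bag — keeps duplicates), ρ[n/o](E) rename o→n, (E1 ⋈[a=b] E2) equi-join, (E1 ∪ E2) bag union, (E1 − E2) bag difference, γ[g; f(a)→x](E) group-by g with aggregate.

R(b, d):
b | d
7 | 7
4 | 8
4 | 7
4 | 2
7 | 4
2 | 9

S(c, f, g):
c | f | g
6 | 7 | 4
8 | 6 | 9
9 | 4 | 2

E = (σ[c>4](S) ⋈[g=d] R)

Per-node cardinality:
  S → 3
  σ[c>4](S) → 3
  R → 6
  (σ[c>4](S) ⋈[g=d] R) → 3

|E| = 3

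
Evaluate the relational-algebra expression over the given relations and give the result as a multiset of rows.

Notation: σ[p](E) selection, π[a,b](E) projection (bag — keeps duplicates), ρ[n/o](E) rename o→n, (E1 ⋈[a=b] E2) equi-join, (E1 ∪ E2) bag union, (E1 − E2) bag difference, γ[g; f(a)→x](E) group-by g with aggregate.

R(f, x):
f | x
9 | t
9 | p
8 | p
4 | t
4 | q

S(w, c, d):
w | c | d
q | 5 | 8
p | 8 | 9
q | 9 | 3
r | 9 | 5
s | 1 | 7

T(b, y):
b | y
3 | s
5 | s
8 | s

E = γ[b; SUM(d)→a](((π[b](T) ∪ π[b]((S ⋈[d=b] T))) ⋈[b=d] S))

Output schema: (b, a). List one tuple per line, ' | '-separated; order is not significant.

Per-node cardinality:
  T → 3
  π[b](T) → 3
  S → 5
  T → 3
  (S ⋈[d=b] T) → 3
  π[b]((S ⋈[d=b] T)) → 3
  (π[b](T) ∪ π[b]((S ⋈[d=b] T))) → 6
  S → 5
  ((π[b](T) ∪ π[b]((S ⋈[d=b] T))) ⋈[b=d] S) → 6
  γ[b; SUM(d)→a](((π[b](T) ∪ π[b]((S ⋈[d=b] T))) ⋈[b=d] S)) → 3

== RESULT ==
b | a
3 | 6
5 | 10
8 | 16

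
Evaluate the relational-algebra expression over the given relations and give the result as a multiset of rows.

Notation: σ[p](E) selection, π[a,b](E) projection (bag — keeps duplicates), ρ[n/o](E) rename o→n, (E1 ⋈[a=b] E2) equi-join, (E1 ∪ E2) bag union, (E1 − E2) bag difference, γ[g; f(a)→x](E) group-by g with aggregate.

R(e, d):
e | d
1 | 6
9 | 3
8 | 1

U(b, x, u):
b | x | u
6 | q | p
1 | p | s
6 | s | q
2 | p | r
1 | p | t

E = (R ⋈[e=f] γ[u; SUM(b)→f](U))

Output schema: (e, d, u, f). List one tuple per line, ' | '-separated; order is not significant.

Per-node cardinality:
  R → 3
  U → 5
  γ[u; SUM(b)→f](U) → 5
  (R ⋈[e=f] γ[u; SUM(b)→f](U)) → 2

== RESULT ==
e | d | u | f
1 | 6 | s | 1
1 | 6 | t | 1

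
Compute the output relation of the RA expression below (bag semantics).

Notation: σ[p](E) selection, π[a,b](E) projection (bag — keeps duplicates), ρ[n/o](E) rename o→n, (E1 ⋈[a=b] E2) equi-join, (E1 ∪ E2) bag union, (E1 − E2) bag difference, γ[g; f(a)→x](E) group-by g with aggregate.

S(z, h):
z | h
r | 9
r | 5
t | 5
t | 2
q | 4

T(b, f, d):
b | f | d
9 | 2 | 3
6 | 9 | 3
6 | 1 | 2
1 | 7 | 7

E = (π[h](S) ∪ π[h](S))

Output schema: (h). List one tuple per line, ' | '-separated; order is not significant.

Subexpression sizes:
  S → 5
  π[h](S) → 5
  S → 5
  π[h](S) → 5
  (π[h](S) ∪ π[h](S)) → 10

== RESULT ==
h
2
2
4
4
5
5
5
5
9
9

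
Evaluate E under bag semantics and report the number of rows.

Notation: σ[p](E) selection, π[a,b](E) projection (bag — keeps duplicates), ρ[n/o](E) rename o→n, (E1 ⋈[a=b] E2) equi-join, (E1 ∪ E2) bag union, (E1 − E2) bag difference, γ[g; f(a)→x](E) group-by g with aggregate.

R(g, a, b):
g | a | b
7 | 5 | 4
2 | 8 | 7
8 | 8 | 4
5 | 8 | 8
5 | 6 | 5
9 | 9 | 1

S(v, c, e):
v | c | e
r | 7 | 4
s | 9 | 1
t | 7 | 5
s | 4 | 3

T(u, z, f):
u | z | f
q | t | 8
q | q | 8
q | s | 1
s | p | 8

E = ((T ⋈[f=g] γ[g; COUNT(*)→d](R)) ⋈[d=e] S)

Per-node cardinality:
  T → 4
  R → 6
  γ[g; COUNT(*)→d](R) → 5
  (T ⋈[f=g] γ[g; COUNT(*)→d](R)) → 3
  S → 4
  ((T ⋈[f=g] γ[g; COUNT(*)→d](R)) ⋈[d=e] S) → 3

|E| = 3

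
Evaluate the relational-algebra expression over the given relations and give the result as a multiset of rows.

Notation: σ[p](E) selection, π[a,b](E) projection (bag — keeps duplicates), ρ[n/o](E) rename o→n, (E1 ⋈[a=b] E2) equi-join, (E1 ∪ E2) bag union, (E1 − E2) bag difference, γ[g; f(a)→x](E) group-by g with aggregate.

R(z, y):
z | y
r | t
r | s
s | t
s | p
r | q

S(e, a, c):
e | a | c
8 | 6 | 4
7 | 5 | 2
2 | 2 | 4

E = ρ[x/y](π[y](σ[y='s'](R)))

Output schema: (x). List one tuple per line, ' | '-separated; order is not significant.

Per-node cardinality:
  R → 5
  σ[y='s'](R) → 1
  π[y](σ[y='s'](R)) → 1
  ρ[x/y](π[y](σ[y='s'](R))) → 1

== RESULT ==
x
s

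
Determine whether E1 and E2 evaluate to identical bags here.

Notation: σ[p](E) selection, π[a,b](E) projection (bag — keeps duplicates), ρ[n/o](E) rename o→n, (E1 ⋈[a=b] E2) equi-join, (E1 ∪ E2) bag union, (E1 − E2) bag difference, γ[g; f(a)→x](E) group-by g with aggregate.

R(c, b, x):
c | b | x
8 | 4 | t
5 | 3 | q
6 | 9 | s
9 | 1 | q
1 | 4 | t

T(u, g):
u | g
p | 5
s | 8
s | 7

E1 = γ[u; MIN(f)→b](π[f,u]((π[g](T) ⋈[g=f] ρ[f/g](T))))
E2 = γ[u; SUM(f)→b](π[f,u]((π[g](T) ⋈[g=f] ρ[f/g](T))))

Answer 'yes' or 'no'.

E1 subexpression sizes:
  T → 3
  π[g](T) → 3
  T → 3
  ρ[f/g](T) → 3
  (π[g](T) ⋈[g=f] ρ[f/g](T)) → 3
  π[f,u]((π[g](T) ⋈[g=f] ρ[f/g](T))) → 3
  γ[u; MIN(f)→b](π[f,u]((π[g](T) ⋈[g=f] ρ[f/g](T)))) → 2
E2 subexpression sizes:
  T → 3
  π[g](T) → 3
  T → 3
  ρ[f/g](T) → 3
  (π[g](T) ⋈[g=f] ρ[f/g](T)) → 3
  π[f,u]((π[g](T) ⋈[g=f] ρ[f/g](T))) → 3
  γ[u; SUM(f)→b](π[f,u]((π[g](T) ⋈[g=f] ρ[f/g](T)))) → 2

E1 result:
u | b
p | 5
s | 7
E2 result:
u | b
p | 5
s | 15
Witness: ('s', 15) appears 0× in E1 but 1× in E2.

no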